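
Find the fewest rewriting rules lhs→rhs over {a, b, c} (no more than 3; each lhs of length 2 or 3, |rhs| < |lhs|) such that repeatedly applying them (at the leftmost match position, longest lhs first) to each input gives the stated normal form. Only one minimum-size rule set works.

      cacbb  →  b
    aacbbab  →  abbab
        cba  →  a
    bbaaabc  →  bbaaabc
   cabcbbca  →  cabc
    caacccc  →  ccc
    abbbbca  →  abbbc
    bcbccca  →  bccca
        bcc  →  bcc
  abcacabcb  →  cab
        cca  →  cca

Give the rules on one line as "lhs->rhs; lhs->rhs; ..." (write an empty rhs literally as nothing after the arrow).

  | cacbb => cbb => b
  | aacbbab => abbab
  | cba => a
  | bbaaabc

ac->; bca->c; cb->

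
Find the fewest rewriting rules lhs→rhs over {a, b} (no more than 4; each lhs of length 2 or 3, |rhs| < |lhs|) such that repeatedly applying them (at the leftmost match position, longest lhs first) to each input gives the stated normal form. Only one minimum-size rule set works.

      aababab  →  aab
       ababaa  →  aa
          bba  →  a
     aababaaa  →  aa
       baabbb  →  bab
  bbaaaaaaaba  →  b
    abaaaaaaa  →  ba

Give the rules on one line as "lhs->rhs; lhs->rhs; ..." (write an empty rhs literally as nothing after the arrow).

  | aababab => abbab => aab
  | ababaa => bbaa => aa
  | bba => a
  | aababaaa => abbaaa => aaaa => aa

aaa->a; aba->b; baa->ba; bb->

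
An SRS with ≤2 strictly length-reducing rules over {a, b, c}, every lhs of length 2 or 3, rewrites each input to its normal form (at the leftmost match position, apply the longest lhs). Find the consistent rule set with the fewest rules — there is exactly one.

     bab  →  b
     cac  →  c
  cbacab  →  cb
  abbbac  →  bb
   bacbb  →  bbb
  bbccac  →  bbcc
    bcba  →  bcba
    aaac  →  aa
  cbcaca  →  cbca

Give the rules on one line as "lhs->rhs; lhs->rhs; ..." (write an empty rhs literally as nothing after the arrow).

ab->; ac->

  | bab => b
  | cac => c
  | cbacab => cbab => cb
  | abbbac => bbac => bb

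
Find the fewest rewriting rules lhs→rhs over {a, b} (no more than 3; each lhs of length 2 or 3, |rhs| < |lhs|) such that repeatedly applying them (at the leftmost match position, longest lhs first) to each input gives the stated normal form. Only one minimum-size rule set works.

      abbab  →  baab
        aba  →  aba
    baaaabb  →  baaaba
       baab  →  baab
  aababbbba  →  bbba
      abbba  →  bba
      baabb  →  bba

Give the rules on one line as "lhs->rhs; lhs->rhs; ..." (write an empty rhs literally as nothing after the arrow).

  | abbab => baab
  | aba
  | baaaabb => baaaba
  | baab

abb->ba; bab->bb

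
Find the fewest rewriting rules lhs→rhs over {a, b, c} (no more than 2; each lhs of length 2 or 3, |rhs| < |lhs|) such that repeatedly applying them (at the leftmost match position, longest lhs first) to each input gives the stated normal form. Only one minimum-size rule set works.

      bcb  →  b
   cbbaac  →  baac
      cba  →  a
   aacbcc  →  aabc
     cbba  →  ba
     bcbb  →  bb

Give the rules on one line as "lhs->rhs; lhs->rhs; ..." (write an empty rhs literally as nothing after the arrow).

  | bcb => b
  | cbbaac => baac
  | cba => a
  | aacbcc => aabc

cb->; cbc->b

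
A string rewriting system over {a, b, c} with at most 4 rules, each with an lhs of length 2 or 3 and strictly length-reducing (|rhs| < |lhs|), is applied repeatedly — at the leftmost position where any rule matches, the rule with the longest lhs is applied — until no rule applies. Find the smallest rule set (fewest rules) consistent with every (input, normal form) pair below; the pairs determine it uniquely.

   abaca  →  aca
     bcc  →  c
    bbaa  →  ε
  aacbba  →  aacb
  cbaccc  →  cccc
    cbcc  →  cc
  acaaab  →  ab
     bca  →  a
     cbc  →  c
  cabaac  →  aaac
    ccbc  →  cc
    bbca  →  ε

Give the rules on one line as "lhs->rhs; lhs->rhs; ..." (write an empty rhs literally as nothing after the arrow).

  | abaca => aca
  | bcc => c
  | bbaa => ba => ε
  | aacbba => aacb

ba->; bc->; caa->b; cab->a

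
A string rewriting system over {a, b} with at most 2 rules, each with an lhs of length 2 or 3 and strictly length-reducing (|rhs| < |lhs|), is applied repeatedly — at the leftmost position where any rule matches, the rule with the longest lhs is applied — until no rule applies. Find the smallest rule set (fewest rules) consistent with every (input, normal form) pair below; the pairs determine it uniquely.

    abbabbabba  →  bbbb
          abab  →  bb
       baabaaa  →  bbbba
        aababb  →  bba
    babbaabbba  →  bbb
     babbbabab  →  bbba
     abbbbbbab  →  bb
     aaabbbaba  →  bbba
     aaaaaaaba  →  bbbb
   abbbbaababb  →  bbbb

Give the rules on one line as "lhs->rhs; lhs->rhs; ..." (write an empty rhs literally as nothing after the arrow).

aa->b; ab->a

  | abbabbabba => ababbabba => aabbabba => bbbabba => bbbaba => bbbaa => bbbb
  | abab => aab => bb
  | baabaaa => bbbaaa => bbbba
  | aababb => bbabb => bbab => bba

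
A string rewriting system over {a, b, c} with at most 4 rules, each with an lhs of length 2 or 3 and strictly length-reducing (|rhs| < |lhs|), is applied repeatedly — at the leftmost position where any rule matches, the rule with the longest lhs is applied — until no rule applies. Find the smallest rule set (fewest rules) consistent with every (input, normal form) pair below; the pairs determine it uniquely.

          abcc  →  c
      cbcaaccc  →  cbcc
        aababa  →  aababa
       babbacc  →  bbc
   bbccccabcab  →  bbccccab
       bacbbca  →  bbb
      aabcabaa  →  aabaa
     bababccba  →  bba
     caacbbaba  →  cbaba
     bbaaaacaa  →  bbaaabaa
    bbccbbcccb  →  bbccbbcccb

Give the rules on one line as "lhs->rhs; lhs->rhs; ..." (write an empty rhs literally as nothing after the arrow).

  | abcc => c
  | cbcaaccc => caccc => cbcc
  | aababa
  | babbacc => bacc => bbc

abb->; abc->; ac->b; bca->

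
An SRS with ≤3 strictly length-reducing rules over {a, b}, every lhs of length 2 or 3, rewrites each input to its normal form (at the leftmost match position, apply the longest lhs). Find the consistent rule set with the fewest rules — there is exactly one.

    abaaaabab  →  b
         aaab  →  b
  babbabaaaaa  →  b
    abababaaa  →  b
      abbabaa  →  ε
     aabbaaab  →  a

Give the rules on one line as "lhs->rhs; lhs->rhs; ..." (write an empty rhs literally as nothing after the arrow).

aaa->; ab->a; abb->

  | abaaaabab => aaaaabab => aabab => aaab => b
  | aaab => b
  | babbabaaaaa => babaaaaa => baaaaaa => baaa => b
  | abababaaa => aababaaa => aaabaaa => baaa => b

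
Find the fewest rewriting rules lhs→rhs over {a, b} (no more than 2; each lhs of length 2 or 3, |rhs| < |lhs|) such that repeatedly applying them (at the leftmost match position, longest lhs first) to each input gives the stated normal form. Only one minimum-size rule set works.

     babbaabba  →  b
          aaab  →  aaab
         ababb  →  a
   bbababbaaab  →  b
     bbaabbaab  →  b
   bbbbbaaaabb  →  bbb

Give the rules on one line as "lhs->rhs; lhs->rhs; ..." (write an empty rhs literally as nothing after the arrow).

  | babbaabba => bbaabba => babba => bba => b
  | aaab
  | ababb => abb => a
  | bbababbaaab => bbabbaaab => bbbaaab => bbaab => bab => b

abb->a; ba->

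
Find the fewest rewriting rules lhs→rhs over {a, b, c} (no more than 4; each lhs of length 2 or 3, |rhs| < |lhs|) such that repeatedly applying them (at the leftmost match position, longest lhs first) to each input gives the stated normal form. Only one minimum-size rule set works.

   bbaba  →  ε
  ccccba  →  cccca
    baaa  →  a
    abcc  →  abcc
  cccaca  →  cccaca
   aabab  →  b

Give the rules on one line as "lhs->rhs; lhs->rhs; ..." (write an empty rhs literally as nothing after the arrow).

aa->a; aba->; ba->a

  | bbaba => baba => aba => ε
  | ccccba => cccca
  | baaa => aaa => aa => a
  | abcc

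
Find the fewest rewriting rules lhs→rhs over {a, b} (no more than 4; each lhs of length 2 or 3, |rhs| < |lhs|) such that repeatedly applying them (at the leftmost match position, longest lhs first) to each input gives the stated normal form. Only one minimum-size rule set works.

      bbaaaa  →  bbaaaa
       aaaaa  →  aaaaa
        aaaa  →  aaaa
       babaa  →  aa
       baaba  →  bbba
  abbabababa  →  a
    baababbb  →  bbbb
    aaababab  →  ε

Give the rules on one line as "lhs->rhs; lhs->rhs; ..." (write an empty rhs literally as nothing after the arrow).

aab->bb; ab->; bab->

  | bbaaaa
  | aaaaa
  | aaaa
  | babaa => aa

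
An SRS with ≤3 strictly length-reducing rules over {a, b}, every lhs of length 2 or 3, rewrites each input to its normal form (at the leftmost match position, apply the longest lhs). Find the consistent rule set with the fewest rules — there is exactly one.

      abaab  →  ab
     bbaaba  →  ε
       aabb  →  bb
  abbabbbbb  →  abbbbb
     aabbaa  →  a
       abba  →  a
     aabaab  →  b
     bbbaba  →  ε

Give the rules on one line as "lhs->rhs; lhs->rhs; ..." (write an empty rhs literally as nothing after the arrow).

aa->; ba->a; bba->

  | abaab => aaab => ab
  | bbaaba => aba => aa => ε
  | aabb => bb
  | abbabbbbb => abbbbb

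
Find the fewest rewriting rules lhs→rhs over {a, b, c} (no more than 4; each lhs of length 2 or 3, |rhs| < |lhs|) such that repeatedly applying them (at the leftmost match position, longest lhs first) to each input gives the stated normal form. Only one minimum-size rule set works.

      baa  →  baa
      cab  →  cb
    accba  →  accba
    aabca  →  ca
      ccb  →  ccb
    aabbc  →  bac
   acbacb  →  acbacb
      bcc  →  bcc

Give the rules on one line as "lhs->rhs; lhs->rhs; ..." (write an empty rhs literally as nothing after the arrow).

  | baa
  | cab => cb
  | accba
  | aabca => abca => bca => ca

ab->b; abb->ba; bca->ca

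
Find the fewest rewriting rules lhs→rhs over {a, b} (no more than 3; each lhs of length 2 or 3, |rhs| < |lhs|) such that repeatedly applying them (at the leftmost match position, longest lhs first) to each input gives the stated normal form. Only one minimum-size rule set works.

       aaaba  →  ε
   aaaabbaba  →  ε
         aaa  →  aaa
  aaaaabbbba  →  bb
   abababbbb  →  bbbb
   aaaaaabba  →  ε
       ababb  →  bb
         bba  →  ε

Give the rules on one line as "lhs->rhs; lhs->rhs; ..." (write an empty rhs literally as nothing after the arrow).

  | aaaba => aaba => aba => ba => ε
  | aaaabbaba => aaabbaba => aabbaba => abbaba => bbaba => ba => ε
  | aaa
  | aaaaabbbba => aaaabbbba => aaabbbba => aabbbba => abbbba => bbbba => bb

ab->b; ba->; bba->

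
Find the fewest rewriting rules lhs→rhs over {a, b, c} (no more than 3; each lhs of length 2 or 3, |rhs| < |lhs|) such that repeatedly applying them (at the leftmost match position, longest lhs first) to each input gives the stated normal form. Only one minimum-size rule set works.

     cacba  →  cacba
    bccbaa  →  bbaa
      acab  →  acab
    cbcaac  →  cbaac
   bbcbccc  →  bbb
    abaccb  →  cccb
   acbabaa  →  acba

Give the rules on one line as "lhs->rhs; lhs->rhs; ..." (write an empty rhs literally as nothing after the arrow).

  | cacba
  | bccbaa => bcbaa => bbaa
  | acab
  | cbcaac => cbaac

aba->c; bc->b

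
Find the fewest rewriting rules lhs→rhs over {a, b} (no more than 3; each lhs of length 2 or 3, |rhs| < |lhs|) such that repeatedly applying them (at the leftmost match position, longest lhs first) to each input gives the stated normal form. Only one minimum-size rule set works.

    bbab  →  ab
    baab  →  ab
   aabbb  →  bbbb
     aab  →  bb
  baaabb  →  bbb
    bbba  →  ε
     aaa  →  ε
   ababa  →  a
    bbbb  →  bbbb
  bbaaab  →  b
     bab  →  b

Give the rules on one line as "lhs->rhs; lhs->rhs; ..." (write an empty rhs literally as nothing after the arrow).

aa->b; ba->; bba->a

  | bbab => ab
  | baab => ab
  | aabbb => bbbb
  | aab => bb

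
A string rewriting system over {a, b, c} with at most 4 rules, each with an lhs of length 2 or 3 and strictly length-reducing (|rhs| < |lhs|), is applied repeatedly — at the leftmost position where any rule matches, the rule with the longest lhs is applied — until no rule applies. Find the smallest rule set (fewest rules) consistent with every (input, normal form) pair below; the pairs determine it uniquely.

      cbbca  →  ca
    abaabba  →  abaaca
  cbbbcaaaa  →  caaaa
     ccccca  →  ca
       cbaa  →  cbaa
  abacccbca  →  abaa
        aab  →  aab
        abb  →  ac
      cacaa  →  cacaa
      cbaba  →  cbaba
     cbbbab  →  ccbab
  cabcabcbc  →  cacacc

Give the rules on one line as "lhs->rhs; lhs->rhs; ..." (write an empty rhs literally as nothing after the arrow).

bb->c; bc->c; cca->a

  | cbbca => ccca => ca
  | abaabba => abaaca
  | cbbbcaaaa => ccbcaaaa => cccaaaa => caaaa
  | ccccca => ccca => ca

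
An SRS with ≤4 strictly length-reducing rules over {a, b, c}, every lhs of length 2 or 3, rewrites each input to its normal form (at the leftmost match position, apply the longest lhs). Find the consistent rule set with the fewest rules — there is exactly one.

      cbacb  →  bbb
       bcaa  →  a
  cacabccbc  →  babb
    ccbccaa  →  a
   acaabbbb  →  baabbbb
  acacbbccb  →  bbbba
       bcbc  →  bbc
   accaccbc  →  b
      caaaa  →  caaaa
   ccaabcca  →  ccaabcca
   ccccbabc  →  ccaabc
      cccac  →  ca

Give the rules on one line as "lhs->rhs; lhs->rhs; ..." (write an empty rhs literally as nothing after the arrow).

ac->b; bca->; cb->b; ccb->a

  | cbacb => bacb => bbb
  | bcaa => a
  | cacabccbc => cbabccbc => babccbc => babac => babb
  | ccbccaa => accaa => bcaa => a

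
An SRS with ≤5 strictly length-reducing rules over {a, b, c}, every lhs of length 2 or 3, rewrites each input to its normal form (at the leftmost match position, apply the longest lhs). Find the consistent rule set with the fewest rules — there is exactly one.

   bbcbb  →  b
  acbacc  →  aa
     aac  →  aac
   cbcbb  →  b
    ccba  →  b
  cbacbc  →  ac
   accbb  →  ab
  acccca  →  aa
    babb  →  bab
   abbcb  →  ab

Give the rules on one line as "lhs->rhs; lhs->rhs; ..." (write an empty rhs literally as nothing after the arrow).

acc->a; bb->b; ca->b; cb->

  | bbcbb => bcbb => bb => b
  | acbacc => aacc => aa
  | aac
  | cbcbb => cbb => b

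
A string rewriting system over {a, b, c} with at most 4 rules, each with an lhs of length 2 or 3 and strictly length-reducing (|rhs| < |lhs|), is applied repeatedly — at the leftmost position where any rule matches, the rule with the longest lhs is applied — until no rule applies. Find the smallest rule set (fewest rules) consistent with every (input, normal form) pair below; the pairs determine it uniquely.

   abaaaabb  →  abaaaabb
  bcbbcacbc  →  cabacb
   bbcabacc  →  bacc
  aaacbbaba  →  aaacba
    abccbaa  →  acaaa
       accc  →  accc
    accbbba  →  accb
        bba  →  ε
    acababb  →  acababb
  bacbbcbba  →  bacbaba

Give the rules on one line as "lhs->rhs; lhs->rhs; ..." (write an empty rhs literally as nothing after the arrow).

  | abaaaabb
  | bcbbcacbc => cabcacbc => cabacbc => cabacb
  | bbcabacc => bbabacc => bacc
  | aaacbbaba => aaacba

bba->; bc->b; bcb->ca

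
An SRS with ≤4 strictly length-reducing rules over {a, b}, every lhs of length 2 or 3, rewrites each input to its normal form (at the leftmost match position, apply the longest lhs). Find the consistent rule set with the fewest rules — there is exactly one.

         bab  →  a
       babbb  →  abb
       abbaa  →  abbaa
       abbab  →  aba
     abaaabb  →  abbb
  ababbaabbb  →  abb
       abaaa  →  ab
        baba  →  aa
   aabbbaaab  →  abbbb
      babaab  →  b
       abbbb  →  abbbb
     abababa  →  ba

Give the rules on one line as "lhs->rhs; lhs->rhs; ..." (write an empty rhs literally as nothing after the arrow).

  | bab => a
  | babbb => abb
  | abbaa
  | abbab => aba

aaa->; aab->ab; bab->a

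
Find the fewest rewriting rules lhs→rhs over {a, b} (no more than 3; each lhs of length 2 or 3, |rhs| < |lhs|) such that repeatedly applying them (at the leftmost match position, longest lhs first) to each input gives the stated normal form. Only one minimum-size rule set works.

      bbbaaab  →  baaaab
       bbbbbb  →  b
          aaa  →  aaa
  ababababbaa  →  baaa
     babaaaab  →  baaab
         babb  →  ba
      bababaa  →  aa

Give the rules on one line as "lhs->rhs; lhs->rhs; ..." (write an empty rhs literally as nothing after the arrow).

aba->; bb->; bbb->ba

  | bbbaaab => baaaab
  | bbbbbb => babbb => baba => b
  | aaa
  | ababababbaa => bababbaa => bbbaa => baaa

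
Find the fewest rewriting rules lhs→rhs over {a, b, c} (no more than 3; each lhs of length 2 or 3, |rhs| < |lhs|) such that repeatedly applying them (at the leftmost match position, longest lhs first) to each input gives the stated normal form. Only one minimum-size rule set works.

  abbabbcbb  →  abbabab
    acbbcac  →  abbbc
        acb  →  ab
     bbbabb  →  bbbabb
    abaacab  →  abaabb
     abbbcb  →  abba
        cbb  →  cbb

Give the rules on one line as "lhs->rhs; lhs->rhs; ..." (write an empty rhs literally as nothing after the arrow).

acb->ab; bcb->a; ca->b

  | abbabbcbb => abbabab
  | acbbcac => abbcac => abbbc
  | acb => ab
  | bbbabb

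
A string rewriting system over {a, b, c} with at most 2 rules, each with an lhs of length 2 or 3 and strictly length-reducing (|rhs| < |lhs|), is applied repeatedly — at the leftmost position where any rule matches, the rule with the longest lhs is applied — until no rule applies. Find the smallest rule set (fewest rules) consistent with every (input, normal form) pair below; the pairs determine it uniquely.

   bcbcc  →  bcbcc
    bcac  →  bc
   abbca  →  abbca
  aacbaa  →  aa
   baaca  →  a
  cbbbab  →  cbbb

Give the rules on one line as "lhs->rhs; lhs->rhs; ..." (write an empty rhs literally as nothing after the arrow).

ac->; ba->

  | bcbcc
  | bcac => bc
  | abbca
  | aacbaa => abaa => aa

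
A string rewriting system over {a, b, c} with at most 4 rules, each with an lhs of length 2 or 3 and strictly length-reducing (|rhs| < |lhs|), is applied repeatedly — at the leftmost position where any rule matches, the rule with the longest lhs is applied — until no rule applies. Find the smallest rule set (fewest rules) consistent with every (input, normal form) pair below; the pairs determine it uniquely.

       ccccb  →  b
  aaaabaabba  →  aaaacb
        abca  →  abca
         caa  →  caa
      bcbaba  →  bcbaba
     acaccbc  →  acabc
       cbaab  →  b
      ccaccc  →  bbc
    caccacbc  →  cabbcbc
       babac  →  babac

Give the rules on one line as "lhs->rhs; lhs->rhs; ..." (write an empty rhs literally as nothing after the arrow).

  | ccccb => ccb => b
  | aaaabaabba => aaaacbba => aaaacb
  | abca
  | caa

baa->c; bba->b; cc->; cca->bb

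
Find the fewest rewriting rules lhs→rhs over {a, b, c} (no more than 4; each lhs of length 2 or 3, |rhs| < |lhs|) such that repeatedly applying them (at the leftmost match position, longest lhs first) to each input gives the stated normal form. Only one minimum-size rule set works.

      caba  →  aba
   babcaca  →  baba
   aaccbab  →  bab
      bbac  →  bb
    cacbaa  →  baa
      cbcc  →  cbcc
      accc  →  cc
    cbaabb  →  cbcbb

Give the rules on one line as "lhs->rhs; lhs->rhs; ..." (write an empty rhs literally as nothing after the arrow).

  | caba => aba
  | babcaca => babaca => baba
  | aaccbab => acbab => bab
  | bbac => bb

aab->cb; ac->; ca->a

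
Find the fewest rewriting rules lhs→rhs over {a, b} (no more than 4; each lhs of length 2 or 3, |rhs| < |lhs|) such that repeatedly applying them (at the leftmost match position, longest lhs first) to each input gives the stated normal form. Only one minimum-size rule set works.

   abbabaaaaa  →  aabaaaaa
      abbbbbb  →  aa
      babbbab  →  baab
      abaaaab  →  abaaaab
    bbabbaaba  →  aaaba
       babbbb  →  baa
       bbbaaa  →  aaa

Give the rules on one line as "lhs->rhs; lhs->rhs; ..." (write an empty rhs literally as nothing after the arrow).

bb->a; bba->a; bbb->bb

  | abbabaaaaa => aabaaaaa
  | abbbbbb => abbbbb => abbbb => abbb => abb => aa
  | babbbab => babbab => baab
  | abaaaab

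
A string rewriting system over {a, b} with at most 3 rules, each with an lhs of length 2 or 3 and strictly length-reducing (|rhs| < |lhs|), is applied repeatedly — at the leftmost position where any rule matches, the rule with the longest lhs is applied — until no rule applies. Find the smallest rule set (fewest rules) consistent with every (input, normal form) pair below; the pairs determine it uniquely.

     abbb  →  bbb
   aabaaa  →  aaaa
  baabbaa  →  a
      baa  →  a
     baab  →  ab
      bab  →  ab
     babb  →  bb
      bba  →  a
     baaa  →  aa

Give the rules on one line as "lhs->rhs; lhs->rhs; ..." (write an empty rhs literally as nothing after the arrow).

abb->bb; ba->a; baa->a

  | abbb => bbb
  | aabaaa => aaaa
  | baabbaa => abbaa => bbaa => ba => a
  | baa => a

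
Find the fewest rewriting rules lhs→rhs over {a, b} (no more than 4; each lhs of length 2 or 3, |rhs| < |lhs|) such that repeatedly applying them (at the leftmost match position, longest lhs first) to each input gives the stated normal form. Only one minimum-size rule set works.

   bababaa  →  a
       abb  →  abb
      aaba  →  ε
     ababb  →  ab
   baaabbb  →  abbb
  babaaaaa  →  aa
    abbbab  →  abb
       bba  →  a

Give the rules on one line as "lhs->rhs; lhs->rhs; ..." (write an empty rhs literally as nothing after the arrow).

aaa->; ba->a; baa->; bab->

  | bababaa => abaa => a
  | abb
  | aaba => aaa => ε
  | ababb => ab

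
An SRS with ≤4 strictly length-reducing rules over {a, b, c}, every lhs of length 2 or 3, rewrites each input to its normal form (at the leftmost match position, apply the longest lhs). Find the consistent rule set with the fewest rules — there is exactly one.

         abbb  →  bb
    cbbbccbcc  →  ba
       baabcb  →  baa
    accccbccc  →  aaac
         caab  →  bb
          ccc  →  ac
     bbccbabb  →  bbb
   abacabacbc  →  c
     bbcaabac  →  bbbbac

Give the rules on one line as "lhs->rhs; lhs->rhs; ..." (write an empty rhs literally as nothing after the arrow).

  | abbb => bb
  | cbbbccbcc => abbccbcc => bccbcc => babcc => bcc => ba
  | baabcb => bacb => baa
  | accccbccc => aaccbccc => aaabccc => aaccc => aaac

ab->; caa->b; cb->a; cc->a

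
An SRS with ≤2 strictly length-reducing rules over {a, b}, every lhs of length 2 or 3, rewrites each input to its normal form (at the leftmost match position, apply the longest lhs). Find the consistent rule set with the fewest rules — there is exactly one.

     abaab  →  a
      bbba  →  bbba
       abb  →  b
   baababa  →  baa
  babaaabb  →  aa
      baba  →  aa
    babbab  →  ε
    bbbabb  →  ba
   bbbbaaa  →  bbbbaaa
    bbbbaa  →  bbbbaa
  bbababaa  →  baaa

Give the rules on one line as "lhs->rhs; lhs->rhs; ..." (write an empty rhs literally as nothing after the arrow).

ab->; bab->a

  | abaab => aab => a
  | bbba
  | abb => b
  | baababa => baaba => baa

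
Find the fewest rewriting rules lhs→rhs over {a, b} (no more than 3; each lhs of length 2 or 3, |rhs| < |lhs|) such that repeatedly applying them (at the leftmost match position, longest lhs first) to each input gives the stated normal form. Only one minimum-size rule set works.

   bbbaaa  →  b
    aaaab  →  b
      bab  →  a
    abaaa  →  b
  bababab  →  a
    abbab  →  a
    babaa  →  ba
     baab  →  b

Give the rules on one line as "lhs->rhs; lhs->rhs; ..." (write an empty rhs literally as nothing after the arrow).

  | bbbaaa => abaaa => baaa => bba => aa => b
  | aaaab => baab => bbb => ab => b
  | bab => bb => a
  | abaaa => baaa => bba => aa => b

aa->b; ab->b; bb->a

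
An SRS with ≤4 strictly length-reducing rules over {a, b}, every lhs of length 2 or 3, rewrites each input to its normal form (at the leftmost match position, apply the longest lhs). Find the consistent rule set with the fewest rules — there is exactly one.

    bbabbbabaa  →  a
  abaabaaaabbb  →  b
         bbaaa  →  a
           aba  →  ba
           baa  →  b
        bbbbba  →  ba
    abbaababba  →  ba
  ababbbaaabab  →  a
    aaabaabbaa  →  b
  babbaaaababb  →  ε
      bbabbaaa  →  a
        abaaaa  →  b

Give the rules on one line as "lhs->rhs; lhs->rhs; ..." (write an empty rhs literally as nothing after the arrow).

aa->; ab->b; bab->a; bb->

  | bbabbbabaa => abbbabaa => bbbabaa => babaa => aaa => a
  | abaabaaaabbb => baabaaaabbb => bbaaaabbb => aaaabbb => aabbb => bbb => b
  | bbaaa => aaa => a
  | aba => ba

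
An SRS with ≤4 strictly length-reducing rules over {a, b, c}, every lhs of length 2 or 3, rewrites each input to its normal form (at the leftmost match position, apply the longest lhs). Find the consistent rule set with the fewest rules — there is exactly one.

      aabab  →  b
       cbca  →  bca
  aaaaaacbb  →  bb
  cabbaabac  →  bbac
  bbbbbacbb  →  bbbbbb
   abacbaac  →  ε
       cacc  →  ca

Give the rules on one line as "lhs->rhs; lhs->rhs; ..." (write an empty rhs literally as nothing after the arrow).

aa->c; ab->; cb->b; cc->

  | aabab => cbab => bab => b
  | cbca => bca
  | aaaaaacbb => caaaacbb => ccaacbb => aacbb => ccbb => bb
  | cabbaabac => cbaabac => baabac => bcbac => bbac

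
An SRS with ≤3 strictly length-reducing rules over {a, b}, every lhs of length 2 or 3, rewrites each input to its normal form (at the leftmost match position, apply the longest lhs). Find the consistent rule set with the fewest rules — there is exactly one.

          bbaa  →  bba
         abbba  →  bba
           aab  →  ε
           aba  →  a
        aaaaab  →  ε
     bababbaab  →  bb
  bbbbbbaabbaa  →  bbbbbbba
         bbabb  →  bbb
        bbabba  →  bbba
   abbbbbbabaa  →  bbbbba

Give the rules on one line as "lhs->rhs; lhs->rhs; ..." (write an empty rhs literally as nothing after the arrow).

aa->a; ab->

  | bbaa => bba
  | abbba => bba
  | aab => ab => ε
  | aba => a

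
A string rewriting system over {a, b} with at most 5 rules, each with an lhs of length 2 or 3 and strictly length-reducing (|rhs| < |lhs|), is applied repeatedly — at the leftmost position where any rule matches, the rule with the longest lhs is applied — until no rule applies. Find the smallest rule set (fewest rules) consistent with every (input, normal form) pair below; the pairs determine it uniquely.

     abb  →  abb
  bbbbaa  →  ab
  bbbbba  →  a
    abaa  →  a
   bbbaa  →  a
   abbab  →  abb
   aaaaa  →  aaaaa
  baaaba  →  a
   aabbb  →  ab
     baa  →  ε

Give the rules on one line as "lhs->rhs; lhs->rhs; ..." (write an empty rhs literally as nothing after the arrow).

  | abb
  | bbbbaa => abbaa => ab
  | bbbbba => abbba => aaba => aba => a
  | abaa => a

aab->ab; ba->; baa->; bbb->ab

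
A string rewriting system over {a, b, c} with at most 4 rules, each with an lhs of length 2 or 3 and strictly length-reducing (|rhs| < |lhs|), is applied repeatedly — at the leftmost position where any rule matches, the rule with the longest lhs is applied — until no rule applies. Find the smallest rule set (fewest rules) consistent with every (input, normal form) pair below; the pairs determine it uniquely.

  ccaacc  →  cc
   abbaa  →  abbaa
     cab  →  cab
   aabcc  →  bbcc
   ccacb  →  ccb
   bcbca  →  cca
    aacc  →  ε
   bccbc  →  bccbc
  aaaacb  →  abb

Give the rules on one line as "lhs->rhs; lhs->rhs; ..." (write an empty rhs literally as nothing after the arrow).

aab->bb; ac->; bcb->c

  | ccaacc => ccac => cc
  | abbaa
  | cab
  | aabcc => bbcc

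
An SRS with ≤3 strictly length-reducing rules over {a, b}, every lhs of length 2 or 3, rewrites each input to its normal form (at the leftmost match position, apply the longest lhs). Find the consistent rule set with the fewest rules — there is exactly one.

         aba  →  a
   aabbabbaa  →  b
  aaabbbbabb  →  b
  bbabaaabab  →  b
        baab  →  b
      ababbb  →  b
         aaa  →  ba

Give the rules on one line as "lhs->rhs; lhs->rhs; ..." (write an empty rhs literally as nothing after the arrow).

aa->b; ab->; bb->b

  | aba => a
  | aabbabbaa => bbbabbaa => bbabbaa => babbaa => bbaa => baa => bb => b
  | aaabbbbabb => babbbbabb => bbbbabb => bbbabb => bbabb => babb => bb => b
  | bbabaaabab => babaaabab => baaabab => bbabab => babab => bab => b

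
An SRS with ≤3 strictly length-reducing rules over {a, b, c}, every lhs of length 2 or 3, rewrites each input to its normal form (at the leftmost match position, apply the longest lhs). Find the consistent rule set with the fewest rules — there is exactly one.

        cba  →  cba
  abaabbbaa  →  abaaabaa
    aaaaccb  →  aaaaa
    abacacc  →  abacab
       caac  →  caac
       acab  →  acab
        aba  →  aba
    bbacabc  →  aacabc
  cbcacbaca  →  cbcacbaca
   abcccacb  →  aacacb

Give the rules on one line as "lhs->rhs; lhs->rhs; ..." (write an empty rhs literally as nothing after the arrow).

  | cba
  | abaabbbaa => abaaabaa
  | aaaaccb => aaaabb => aaaaa
  | abacacc => abacab

bb->a; cc->b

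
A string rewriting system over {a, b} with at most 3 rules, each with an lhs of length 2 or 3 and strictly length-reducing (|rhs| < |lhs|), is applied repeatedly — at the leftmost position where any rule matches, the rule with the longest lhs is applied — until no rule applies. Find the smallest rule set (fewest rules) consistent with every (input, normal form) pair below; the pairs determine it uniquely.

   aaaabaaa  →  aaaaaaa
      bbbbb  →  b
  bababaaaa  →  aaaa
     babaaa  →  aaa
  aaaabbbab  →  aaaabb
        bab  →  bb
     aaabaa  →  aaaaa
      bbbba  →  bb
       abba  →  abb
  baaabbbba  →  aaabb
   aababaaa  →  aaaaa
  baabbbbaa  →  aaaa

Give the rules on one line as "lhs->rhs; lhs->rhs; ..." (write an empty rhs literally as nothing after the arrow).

ba->b; baa->aa; bbb->b

  | aaaabaaa => aaaaaaa
  | bbbbb => bbb => b
  | bababaaaa => bbabaaaa => bbbaaaa => baaaa => aaaa
  | babaaa => bbaaa => baaa => aaa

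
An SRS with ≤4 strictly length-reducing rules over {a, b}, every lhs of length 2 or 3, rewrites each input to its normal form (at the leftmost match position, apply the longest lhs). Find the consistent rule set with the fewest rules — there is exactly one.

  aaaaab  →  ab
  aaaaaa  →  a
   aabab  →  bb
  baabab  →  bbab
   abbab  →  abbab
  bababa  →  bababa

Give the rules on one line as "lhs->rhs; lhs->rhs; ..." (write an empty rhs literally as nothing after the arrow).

  | aaaaab => aaab => ab
  | aaaaaa => aaaa => aa => a
  | aabab => baab => bb
  | baabab => bbab

aa->a; aaa->a; aab->ba; baa->b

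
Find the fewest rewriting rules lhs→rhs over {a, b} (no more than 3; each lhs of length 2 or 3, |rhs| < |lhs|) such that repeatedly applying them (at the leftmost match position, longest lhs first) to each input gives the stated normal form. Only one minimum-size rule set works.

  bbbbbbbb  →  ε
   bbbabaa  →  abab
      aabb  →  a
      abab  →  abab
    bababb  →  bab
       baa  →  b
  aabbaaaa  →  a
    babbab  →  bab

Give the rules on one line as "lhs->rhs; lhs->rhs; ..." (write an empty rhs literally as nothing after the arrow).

aa->; bb->a

  | bbbbbbbb => abbbbbb => aabbbb => bbbb => abb => aa => ε
  | bbbabaa => ababaa => abab
  | aabb => bb => a
  | abab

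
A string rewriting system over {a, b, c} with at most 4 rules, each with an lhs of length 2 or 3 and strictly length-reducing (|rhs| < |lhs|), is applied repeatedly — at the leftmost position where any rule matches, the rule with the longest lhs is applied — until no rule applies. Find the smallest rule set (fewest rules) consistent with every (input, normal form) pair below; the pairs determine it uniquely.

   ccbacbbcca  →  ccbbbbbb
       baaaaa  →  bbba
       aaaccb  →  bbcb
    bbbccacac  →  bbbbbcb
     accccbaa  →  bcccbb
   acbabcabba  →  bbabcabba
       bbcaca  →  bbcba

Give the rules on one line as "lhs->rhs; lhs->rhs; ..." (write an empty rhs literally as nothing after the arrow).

aa->b; ac->b; cca->bb

  | ccbacbbcca => ccbbbbcca => ccbbbbbb
  | baaaaa => bbaaa => bbba
  | aaaccb => baccb => bbcb
  | bbbccacac => bbbbbcac => bbbbbcb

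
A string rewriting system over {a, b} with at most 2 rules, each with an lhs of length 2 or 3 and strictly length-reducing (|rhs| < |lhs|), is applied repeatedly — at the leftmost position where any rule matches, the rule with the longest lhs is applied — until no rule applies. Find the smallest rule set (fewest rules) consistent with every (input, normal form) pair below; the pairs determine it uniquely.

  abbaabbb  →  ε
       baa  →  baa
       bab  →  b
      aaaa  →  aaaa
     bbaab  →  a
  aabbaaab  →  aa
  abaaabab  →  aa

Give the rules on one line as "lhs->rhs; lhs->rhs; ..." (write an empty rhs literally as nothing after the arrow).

  | abbaabbb => baabbb => babb => bb => ε
  | baa
  | bab => b
  | aaaa

ab->; bb->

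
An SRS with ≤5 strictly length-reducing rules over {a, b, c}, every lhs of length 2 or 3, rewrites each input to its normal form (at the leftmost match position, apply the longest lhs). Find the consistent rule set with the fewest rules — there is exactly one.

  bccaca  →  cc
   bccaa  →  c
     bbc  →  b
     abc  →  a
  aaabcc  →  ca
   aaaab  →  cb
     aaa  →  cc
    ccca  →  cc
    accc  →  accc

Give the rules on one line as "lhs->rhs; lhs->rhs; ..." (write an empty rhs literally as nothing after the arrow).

  | bccaca => aaaca => ccca => cc
  | bccaa => aaaa => cca => c
  | bbc => b
  | abc => a

aaa->cc; bc->; bcc->aa; cca->c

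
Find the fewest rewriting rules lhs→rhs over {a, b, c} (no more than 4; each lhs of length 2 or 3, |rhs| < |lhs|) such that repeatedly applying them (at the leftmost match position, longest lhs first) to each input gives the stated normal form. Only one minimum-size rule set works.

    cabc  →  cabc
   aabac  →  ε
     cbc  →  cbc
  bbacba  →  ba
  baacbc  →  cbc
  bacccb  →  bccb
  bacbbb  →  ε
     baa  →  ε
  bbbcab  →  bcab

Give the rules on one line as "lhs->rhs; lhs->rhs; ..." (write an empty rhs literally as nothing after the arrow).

  | cabc
  | aabac => bbac => ac => ε
  | cbc
  | bbacba => acba => ba

aa->b; ac->; bb->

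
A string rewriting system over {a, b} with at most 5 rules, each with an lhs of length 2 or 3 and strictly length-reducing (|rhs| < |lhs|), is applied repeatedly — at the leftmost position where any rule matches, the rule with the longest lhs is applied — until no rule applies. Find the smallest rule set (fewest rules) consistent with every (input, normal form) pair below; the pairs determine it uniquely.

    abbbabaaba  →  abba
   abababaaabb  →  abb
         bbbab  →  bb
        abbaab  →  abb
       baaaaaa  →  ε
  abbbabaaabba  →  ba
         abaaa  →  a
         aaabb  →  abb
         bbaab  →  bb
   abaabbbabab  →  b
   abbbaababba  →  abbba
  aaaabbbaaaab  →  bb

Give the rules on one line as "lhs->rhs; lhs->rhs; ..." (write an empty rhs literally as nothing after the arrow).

aa->; aba->ba; baa->; bab->

  | abbbabaaba => abbaaba => abba
  | abababaaabb => bababaaabb => abaaabb => baaabb => abb
  | bbbab => bb
  | abbaab => abb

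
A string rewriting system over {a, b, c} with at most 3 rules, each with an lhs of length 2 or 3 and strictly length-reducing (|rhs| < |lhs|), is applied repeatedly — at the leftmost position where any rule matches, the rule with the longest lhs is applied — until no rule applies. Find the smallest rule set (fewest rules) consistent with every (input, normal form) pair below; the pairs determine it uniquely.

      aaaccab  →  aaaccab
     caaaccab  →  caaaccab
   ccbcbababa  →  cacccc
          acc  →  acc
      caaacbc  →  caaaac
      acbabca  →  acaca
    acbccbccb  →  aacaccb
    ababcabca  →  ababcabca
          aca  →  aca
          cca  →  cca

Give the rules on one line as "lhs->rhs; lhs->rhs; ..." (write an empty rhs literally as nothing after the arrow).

  | aaaccab
  | caaaccab
  | ccbcbababa => cacbababa => caccbaba => cacccba => cacccc
  | acc

cba->cc; cbc->ac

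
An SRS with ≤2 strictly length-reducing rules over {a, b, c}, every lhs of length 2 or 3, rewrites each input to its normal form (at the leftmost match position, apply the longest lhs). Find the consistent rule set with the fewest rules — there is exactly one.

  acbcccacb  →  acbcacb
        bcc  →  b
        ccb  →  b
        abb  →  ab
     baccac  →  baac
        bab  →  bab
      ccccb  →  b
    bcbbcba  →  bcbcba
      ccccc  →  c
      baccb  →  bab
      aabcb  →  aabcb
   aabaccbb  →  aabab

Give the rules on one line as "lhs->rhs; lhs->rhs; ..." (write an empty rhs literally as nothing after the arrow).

  | acbcccacb => acbcacb
  | bcc => b
  | ccb => b
  | abb => ab

bb->b; cc->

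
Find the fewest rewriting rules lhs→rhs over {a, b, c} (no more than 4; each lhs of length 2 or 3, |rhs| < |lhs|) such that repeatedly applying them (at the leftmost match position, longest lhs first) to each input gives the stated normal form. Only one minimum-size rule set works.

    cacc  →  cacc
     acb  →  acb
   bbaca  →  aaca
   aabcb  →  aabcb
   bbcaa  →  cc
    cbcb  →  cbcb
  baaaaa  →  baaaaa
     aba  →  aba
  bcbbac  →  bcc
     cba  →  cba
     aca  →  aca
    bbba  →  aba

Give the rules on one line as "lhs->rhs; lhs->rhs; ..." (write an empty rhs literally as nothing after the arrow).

bb->a; bbc->cc; caa->c

  | cacc
  | acb
  | bbaca => aaca
  | aabcb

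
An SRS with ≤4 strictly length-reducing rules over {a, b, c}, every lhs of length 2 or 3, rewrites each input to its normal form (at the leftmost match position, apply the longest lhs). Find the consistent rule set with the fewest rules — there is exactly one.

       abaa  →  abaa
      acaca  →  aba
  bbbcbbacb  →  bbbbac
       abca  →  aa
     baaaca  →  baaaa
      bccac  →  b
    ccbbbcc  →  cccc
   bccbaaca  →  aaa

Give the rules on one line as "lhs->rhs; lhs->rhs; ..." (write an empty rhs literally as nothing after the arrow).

bc->; ca->a; cac->b; cb->c

  | abaa
  | acaca => aba
  | bbbcbbacb => bbbbacb => bbbbac
  | abca => aa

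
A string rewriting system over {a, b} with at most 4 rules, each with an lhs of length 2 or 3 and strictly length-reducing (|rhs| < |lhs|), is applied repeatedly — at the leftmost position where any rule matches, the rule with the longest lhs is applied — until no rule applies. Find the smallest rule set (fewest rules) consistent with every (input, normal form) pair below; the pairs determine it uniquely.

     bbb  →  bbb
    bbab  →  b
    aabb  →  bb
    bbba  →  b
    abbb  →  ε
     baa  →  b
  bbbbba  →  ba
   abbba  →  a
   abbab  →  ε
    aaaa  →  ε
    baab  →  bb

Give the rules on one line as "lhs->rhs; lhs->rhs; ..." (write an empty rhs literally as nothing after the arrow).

aa->; ab->; abb->ab; bba->aa

  | bbb
  | bbab => aab => b
  | aabb => bb
  | bbba => baa => b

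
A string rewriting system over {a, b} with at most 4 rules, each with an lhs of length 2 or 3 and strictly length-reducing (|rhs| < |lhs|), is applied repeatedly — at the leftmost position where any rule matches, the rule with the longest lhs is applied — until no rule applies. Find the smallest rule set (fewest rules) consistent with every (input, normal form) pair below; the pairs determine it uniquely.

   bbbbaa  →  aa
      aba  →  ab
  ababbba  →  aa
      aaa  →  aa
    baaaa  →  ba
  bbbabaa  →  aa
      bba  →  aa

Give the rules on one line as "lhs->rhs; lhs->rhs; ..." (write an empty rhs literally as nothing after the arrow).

aaa->aa; aba->ab; baa->ba; bb->a

  | bbbbaa => abbaa => aaaa => aaa => aa
  | aba => ab
  | ababbba => abbbba => aabba => aaaa => aaa => aa
  | aaa => aa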